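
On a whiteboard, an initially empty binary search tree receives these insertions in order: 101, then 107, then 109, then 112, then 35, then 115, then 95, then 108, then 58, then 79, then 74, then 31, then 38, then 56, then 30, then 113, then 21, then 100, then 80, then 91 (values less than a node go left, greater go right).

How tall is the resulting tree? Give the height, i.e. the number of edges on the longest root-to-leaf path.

Insert 101: tree is empty, so 101 becomes the root.
Insert 107: 107 > 101 → go right. Place as right child of 101.
Insert 109: 109 > 101 → go right; 109 > 107 → go right. Place as right child of 107.
Insert 112: 112 > 101 → go right; 112 > 107 → go right; 112 > 109 → go right. Place as right child of 109.
Insert 35: 35 < 101 → go left. Place as left child of 101.
Insert 115: 115 > 101 → go right; 115 > 107 → go right; 115 > 109 → go right; 115 > 112 → go right. Place as right child of 112.
Insert 95: 95 < 101 → go left; 95 > 35 → go right. Place as right child of 35.
Insert 108: 108 > 101 → go right; 108 > 107 → go right; 108 < 109 → go left. Place as left child of 109.
Insert 58: 58 < 101 → go left; 58 > 35 → go right; 58 < 95 → go left. Place as left child of 95.
Insert 79: 79 < 101 → go left; 79 > 35 → go right; 79 < 95 → go left; 79 > 58 → go right. Place as right child of 58.
Insert 74: 74 < 101 → go left; 74 > 35 → go right; 74 < 95 → go left; 74 > 58 → go right; 74 < 79 → go left. Place as left child of 79.
Insert 31: 31 < 101 → go left; 31 < 35 → go left. Place as left child of 35.
Insert 38: 38 < 101 → go left; 38 > 35 → go right; 38 < 95 → go left; 38 < 58 → go left. Place as left child of 58.
Insert 56: 56 < 101 → go left; 56 > 35 → go right; 56 < 95 → go left; 56 < 58 → go left; 56 > 38 → go right. Place as right child of 38.
Insert 30: 30 < 101 → go left; 30 < 35 → go left; 30 < 31 → go left. Place as left child of 31.
Insert 113: 113 > 101 → go right; 113 > 107 → go right; 113 > 109 → go right; 113 > 112 → go right; 113 < 115 → go left. Place as left child of 115.
Insert 21: 21 < 101 → go left; 21 < 35 → go left; 21 < 31 → go left; 21 < 30 → go left. Place as left child of 30.
Insert 100: 100 < 101 → go left; 100 > 35 → go right; 100 > 95 → go right. Place as right child of 95.
Insert 80: 80 < 101 → go left; 80 > 35 → go right; 80 < 95 → go left; 80 > 58 → go right; 80 > 79 → go right. Place as right child of 79.
Insert 91: 91 < 101 → go left; 91 > 35 → go right; 91 < 95 → go left; 91 > 58 → go right; 91 > 79 → go right; 91 > 80 → go right. Place as right child of 80.

The deepest node is 91 at depth 6.

6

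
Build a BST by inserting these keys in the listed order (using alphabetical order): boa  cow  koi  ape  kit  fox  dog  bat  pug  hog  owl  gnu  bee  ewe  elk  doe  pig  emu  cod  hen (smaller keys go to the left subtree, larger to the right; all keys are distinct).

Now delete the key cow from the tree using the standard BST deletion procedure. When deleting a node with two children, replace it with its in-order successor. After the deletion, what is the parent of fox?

Resulting structure (node: left, right):
  boa: L=ape, R=cow
  cow: L=cod, R=koi
  koi: L=kit, R=pug
  ape: L=–, R=bat
  kit: L=fox, R=–
  fox: L=dog, R=hog
  dog: L=doe, R=ewe
  bat: L=–, R=bee
  pug: L=owl, R=–
  hog: L=gnu, R=–
  owl: L=–, R=pig
  gnu: L=–, R=hen
  bee: L=–, R=–
  ewe: L=elk, R=–
  elk: L=–, R=emu
  doe: L=–, R=–
  pig: L=–, R=–
  emu: L=–, R=–
  cod: L=–, R=–
  hen: L=–, R=–

Delete cow (two children — replace with in-order successor).
After deletion, fox's parent is kit.

kit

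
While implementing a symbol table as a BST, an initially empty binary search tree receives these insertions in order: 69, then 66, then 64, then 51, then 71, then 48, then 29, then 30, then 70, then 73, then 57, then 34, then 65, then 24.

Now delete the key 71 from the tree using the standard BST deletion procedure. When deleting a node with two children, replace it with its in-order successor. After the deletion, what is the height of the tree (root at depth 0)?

Insert 69: tree is empty, so 69 becomes the root.
Insert 66: 66 < 69 → go left. Place as left child of 69.
Insert 64: 64 < 69 → go left; 64 < 66 → go left. Place as left child of 66.
Insert 51: 51 < 69 → go left; 51 < 66 → go left; 51 < 64 → go left. Place as left child of 64.
Insert 71: 71 > 69 → go right. Place as right child of 69.
Insert 48: 48 < 69 → go left; 48 < 66 → go left; 48 < 64 → go left; 48 < 51 → go left. Place as left child of 51.
Insert 29: 29 < 69 → go left; 29 < 66 → go left; 29 < 64 → go left; 29 < 51 → go left; 29 < 48 → go left. Place as left child of 48.
Insert 30: 30 < 69 → go left; 30 < 66 → go left; 30 < 64 → go left; 30 < 51 → go left; 30 < 48 → go left; 30 > 29 → go right. Place as right child of 29.
Insert 70: 70 > 69 → go right; 70 < 71 → go left. Place as left child of 71.
Insert 73: 73 > 69 → go right; 73 > 71 → go right. Place as right child of 71.
Insert 57: 57 < 69 → go left; 57 < 66 → go left; 57 < 64 → go left; 57 > 51 → go right. Place as right child of 51.
Insert 34: 34 < 69 → go left; 34 < 66 → go left; 34 < 64 → go left; 34 < 51 → go left; 34 < 48 → go left; 34 > 29 → go right; 34 > 30 → go right. Place as right child of 30.
Insert 65: 65 < 69 → go left; 65 < 66 → go left; 65 > 64 → go right. Place as right child of 64.
Insert 24: 24 < 69 → go left; 24 < 66 → go left; 24 < 64 → go left; 24 < 51 → go left; 24 < 48 → go left; 24 < 29 → go left. Place as left child of 29.

Delete 71 (two children — replace with in-order successor).
After deletion, deepest node is 34 at depth 7.

7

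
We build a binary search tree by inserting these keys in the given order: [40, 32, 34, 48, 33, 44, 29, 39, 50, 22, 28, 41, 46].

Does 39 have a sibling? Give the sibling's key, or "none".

Resulting structure (node: left, right):
  40: L=32, R=48
  32: L=29, R=34
  34: L=33, R=39
  48: L=44, R=50
  33: L=–, R=–
  44: L=41, R=46
  29: L=22, R=–
  39: L=–, R=–
  50: L=–, R=–
  22: L=–, R=28
  28: L=–, R=–
  41: L=–, R=–
  46: L=–, R=–

39's parent is 34; the other child of 34 is 33.

33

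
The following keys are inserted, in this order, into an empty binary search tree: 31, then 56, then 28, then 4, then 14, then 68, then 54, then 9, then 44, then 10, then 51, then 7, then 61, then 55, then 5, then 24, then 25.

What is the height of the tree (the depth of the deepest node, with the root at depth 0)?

6

Insert 31: tree is empty, so 31 becomes the root.
Insert 56: 56 > 31 → go right. Place as right child of 31.
Insert 28: 28 < 31 → go left. Place as left child of 31.
Insert 4: 4 < 31 → go left; 4 < 28 → go left. Place as left child of 28.
Insert 14: 14 < 31 → go left; 14 < 28 → go left; 14 > 4 → go right. Place as right child of 4.
Insert 68: 68 > 31 → go right; 68 > 56 → go right. Place as right child of 56.
Insert 54: 54 > 31 → go right; 54 < 56 → go left. Place as left child of 56.
Insert 9: 9 < 31 → go left; 9 < 28 → go left; 9 > 4 → go right; 9 < 14 → go left. Place as left child of 14.
Insert 44: 44 > 31 → go right; 44 < 56 → go left; 44 < 54 → go left. Place as left child of 54.
Insert 10: 10 < 31 → go left; 10 < 28 → go left; 10 > 4 → go right; 10 < 14 → go left; 10 > 9 → go right. Place as right child of 9.
Insert 51: 51 > 31 → go right; 51 < 56 → go left; 51 < 54 → go left; 51 > 44 → go right. Place as right child of 44.
Insert 7: 7 < 31 → go left; 7 < 28 → go left; 7 > 4 → go right; 7 < 14 → go left; 7 < 9 → go left. Place as left child of 9.
Insert 61: 61 > 31 → go right; 61 > 56 → go right; 61 < 68 → go left. Place as left child of 68.
Insert 55: 55 > 31 → go right; 55 < 56 → go left; 55 > 54 → go right. Place as right child of 54.
Insert 5: 5 < 31 → go left; 5 < 28 → go left; 5 > 4 → go right; 5 < 14 → go left; 5 < 9 → go left; 5 < 7 → go left. Place as left child of 7.
Insert 24: 24 < 31 → go left; 24 < 28 → go left; 24 > 4 → go right; 24 > 14 → go right. Place as right child of 14.
Insert 25: 25 < 31 → go left; 25 < 28 → go left; 25 > 4 → go right; 25 > 14 → go right; 25 > 24 → go right. Place as right child of 24.

The deepest node is 5 at depth 6.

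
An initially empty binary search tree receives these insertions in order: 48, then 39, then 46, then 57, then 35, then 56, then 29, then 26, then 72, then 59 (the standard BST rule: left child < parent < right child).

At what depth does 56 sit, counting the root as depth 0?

Insert 48: tree is empty, so 48 becomes the root.
Insert 39: 39 < 48 → go left. Place as left child of 48.
Insert 46: 46 < 48 → go left; 46 > 39 → go right. Place as right child of 39.
Insert 57: 57 > 48 → go right. Place as right child of 48.
Insert 35: 35 < 48 → go left; 35 < 39 → go left. Place as left child of 39.
Insert 56: 56 > 48 → go right; 56 < 57 → go left. Place as left child of 57.
Insert 29: 29 < 48 → go left; 29 < 39 → go left; 29 < 35 → go left. Place as left child of 35.
Insert 26: 26 < 48 → go left; 26 < 39 → go left; 26 < 35 → go left; 26 < 29 → go left. Place as left child of 29.
Insert 72: 72 > 48 → go right; 72 > 57 → go right. Place as right child of 57.
Insert 59: 59 > 48 → go right; 59 > 57 → go right; 59 < 72 → go left. Place as left child of 72.

Path to 56: 48 → 57 → 56, which is 2 edges.

2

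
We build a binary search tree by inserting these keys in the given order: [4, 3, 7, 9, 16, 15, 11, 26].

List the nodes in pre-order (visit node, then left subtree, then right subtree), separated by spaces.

4: root
3: left child of 4 (depth 1)
7: right child of 4 (depth 1)
9: right child of 7 (depth 2)
16: right child of 9 (depth 3)
15: left child of 16 (depth 4)
11: left child of 15 (depth 5)
26: right child of 16 (depth 4)

4 3 7 9 16 15 11 26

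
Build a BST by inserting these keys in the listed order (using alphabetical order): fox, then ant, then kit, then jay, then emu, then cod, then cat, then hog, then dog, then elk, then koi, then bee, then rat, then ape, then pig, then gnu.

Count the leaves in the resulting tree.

fox: root
ant: left child of fox (depth 1)
kit: right child of fox (depth 1)
jay: left child of kit (depth 2)
emu: right child of ant (depth 2)
cod: left child of emu (depth 3)
cat: left child of cod (depth 4)
hog: left child of jay (depth 3)
dog: right child of cod (depth 4)
elk: right child of dog (depth 5)
koi: right child of kit (depth 2)
bee: left child of cat (depth 5)
rat: right child of koi (depth 3)
ape: left child of bee (depth 6)
pig: left child of rat (depth 4)
gnu: left child of hog (depth 4)

Leaves: ape, elk, gnu, pig — 4 in total.

4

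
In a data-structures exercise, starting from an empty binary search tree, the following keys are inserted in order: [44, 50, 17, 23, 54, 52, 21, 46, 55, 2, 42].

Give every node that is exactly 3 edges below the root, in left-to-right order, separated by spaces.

21 42 52 55

Insert 44: tree is empty, so 44 becomes the root.
Insert 50: 50 > 44 → go right. Place as right child of 44.
Insert 17: 17 < 44 → go left. Place as left child of 44.
Insert 23: 23 < 44 → go left; 23 > 17 → go right. Place as right child of 17.
Insert 54: 54 > 44 → go right; 54 > 50 → go right. Place as right child of 50.
Insert 52: 52 > 44 → go right; 52 > 50 → go right; 52 < 54 → go left. Place as left child of 54.
Insert 21: 21 < 44 → go left; 21 > 17 → go right; 21 < 23 → go left. Place as left child of 23.
Insert 46: 46 > 44 → go right; 46 < 50 → go left. Place as left child of 50.
Insert 55: 55 > 44 → go right; 55 > 50 → go right; 55 > 54 → go right. Place as right child of 54.
Insert 2: 2 < 44 → go left; 2 < 17 → go left. Place as left child of 17.
Insert 42: 42 < 44 → go left; 42 > 17 → go right; 42 > 23 → go right. Place as right child of 23.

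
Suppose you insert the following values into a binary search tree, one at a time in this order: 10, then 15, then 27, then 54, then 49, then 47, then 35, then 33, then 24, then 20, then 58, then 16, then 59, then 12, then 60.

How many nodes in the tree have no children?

Insert 10: tree is empty, so 10 becomes the root.
Insert 15: 15 > 10 → go right. Place as right child of 10.
Insert 27: 27 > 10 → go right; 27 > 15 → go right. Place as right child of 15.
Insert 54: 54 > 10 → go right; 54 > 15 → go right; 54 > 27 → go right. Place as right child of 27.
Insert 49: 49 > 10 → go right; 49 > 15 → go right; 49 > 27 → go right; 49 < 54 → go left. Place as left child of 54.
Insert 47: 47 > 10 → go right; 47 > 15 → go right; 47 > 27 → go right; 47 < 54 → go left; 47 < 49 → go left. Place as left child of 49.
Insert 35: 35 > 10 → go right; 35 > 15 → go right; 35 > 27 → go right; 35 < 54 → go left; 35 < 49 → go left; 35 < 47 → go left. Place as left child of 47.
Insert 33: 33 > 10 → go right; 33 > 15 → go right; 33 > 27 → go right; 33 < 54 → go left; 33 < 49 → go left; 33 < 47 → go left; 33 < 35 → go left. Place as left child of 35.
Insert 24: 24 > 10 → go right; 24 > 15 → go right; 24 < 27 → go left. Place as left child of 27.
Insert 20: 20 > 10 → go right; 20 > 15 → go right; 20 < 27 → go left; 20 < 24 → go left. Place as left child of 24.
Insert 58: 58 > 10 → go right; 58 > 15 → go right; 58 > 27 → go right; 58 > 54 → go right. Place as right child of 54.
Insert 16: 16 > 10 → go right; 16 > 15 → go right; 16 < 27 → go left; 16 < 24 → go left; 16 < 20 → go left. Place as left child of 20.
Insert 59: 59 > 10 → go right; 59 > 15 → go right; 59 > 27 → go right; 59 > 54 → go right; 59 > 58 → go right. Place as right child of 58.
Insert 12: 12 > 10 → go right; 12 < 15 → go left. Place as left child of 15.
Insert 60: 60 > 10 → go right; 60 > 15 → go right; 60 > 27 → go right; 60 > 54 → go right; 60 > 58 → go right; 60 > 59 → go right. Place as right child of 59.

Leaves: 12, 16, 33, 60 — 4 in total.

4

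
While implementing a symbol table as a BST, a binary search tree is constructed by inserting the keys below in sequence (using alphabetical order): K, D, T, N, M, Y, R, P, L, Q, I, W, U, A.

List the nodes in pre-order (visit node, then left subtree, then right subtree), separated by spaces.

Insert K: tree is empty, so K becomes the root.
Insert D: D < K → go left. Place as left child of K.
Insert T: T > K → go right. Place as right child of K.
Insert N: N > K → go right; N < T → go left. Place as left child of T.
Insert M: M > K → go right; M < T → go left; M < N → go left. Place as left child of N.
Insert Y: Y > K → go right; Y > T → go right. Place as right child of T.
Insert R: R > K → go right; R < T → go left; R > N → go right. Place as right child of N.
Insert P: P > K → go right; P < T → go left; P > N → go right; P < R → go left. Place as left child of R.
Insert L: L > K → go right; L < T → go left; L < N → go left; L < M → go left. Place as left child of M.
Insert Q: Q > K → go right; Q < T → go left; Q > N → go right; Q < R → go left; Q > P → go right. Place as right child of P.
Insert I: I < K → go left; I > D → go right. Place as right child of D.
Insert W: W > K → go right; W > T → go right; W < Y → go left. Place as left child of Y.
Insert U: U > K → go right; U > T → go right; U < Y → go left; U < W → go left. Place as left child of W.
Insert A: A < K → go left; A < D → go left. Place as left child of D.

K D A I T N M L R P Q Y W U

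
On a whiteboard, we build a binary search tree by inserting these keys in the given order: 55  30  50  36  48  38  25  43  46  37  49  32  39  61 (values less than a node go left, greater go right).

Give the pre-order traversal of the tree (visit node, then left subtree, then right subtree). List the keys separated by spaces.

55 30 25 50 36 32 48 38 37 43 39 46 49 61

Insert 55: tree is empty, so 55 becomes the root.
Insert 30: 30 < 55 → go left. Place as left child of 55.
Insert 50: 50 < 55 → go left; 50 > 30 → go right. Place as right child of 30.
Insert 36: 36 < 55 → go left; 36 > 30 → go right; 36 < 50 → go left. Place as left child of 50.
Insert 48: 48 < 55 → go left; 48 > 30 → go right; 48 < 50 → go left; 48 > 36 → go right. Place as right child of 36.
Insert 38: 38 < 55 → go left; 38 > 30 → go right; 38 < 50 → go left; 38 > 36 → go right; 38 < 48 → go left. Place as left child of 48.
Insert 25: 25 < 55 → go left; 25 < 30 → go left. Place as left child of 30.
Insert 43: 43 < 55 → go left; 43 > 30 → go right; 43 < 50 → go left; 43 > 36 → go right; 43 < 48 → go left; 43 > 38 → go right. Place as right child of 38.
Insert 46: 46 < 55 → go left; 46 > 30 → go right; 46 < 50 → go left; 46 > 36 → go right; 46 < 48 → go left; 46 > 38 → go right; 46 > 43 → go right. Place as right child of 43.
Insert 37: 37 < 55 → go left; 37 > 30 → go right; 37 < 50 → go left; 37 > 36 → go right; 37 < 48 → go left; 37 < 38 → go left. Place as left child of 38.
Insert 49: 49 < 55 → go left; 49 > 30 → go right; 49 < 50 → go left; 49 > 36 → go right; 49 > 48 → go right. Place as right child of 48.
Insert 32: 32 < 55 → go left; 32 > 30 → go right; 32 < 50 → go left; 32 < 36 → go left. Place as left child of 36.
Insert 39: 39 < 55 → go left; 39 > 30 → go right; 39 < 50 → go left; 39 > 36 → go right; 39 < 48 → go left; 39 > 38 → go right; 39 < 43 → go left. Place as left child of 43.
Insert 61: 61 > 55 → go right. Place as right child of 55.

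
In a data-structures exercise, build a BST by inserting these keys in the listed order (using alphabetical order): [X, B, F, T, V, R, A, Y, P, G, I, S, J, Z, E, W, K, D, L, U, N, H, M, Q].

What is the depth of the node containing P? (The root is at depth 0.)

Resulting structure (node: left, right):
  X: L=B, R=Y
  B: L=A, R=F
  F: L=E, R=T
  T: L=R, R=V
  V: L=U, R=W
  R: L=P, R=S
  A: L=–, R=–
  Y: L=–, R=Z
  P: L=G, R=Q
  G: L=–, R=I
  I: L=H, R=J
  S: L=–, R=–
  J: L=–, R=K
  Z: L=–, R=–
  E: L=D, R=–
  W: L=–, R=–
  K: L=–, R=L
  D: L=–, R=–
  L: L=–, R=N
  U: L=–, R=–
  N: L=M, R=–
  H: L=–, R=–
  M: L=–, R=–
  Q: L=–, R=–

Path to P: X → B → F → T → R → P, which is 5 edges.

5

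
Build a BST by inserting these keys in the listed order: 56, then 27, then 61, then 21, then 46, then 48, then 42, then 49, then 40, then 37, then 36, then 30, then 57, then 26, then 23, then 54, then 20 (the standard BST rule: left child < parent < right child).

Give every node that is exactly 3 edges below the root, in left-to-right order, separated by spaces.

20 26 42 48

Insert 56: tree is empty, so 56 becomes the root.
Insert 27: 27 < 56 → go left. Place as left child of 56.
Insert 61: 61 > 56 → go right. Place as right child of 56.
Insert 21: 21 < 56 → go left; 21 < 27 → go left. Place as left child of 27.
Insert 46: 46 < 56 → go left; 46 > 27 → go right. Place as right child of 27.
Insert 48: 48 < 56 → go left; 48 > 27 → go right; 48 > 46 → go right. Place as right child of 46.
Insert 42: 42 < 56 → go left; 42 > 27 → go right; 42 < 46 → go left. Place as left child of 46.
Insert 49: 49 < 56 → go left; 49 > 27 → go right; 49 > 46 → go right; 49 > 48 → go right. Place as right child of 48.
Insert 40: 40 < 56 → go left; 40 > 27 → go right; 40 < 46 → go left; 40 < 42 → go left. Place as left child of 42.
Insert 37: 37 < 56 → go left; 37 > 27 → go right; 37 < 46 → go left; 37 < 42 → go left; 37 < 40 → go left. Place as left child of 40.
Insert 36: 36 < 56 → go left; 36 > 27 → go right; 36 < 46 → go left; 36 < 42 → go left; 36 < 40 → go left; 36 < 37 → go left. Place as left child of 37.
Insert 30: 30 < 56 → go left; 30 > 27 → go right; 30 < 46 → go left; 30 < 42 → go left; 30 < 40 → go left; 30 < 37 → go left; 30 < 36 → go left. Place as left child of 36.
Insert 57: 57 > 56 → go right; 57 < 61 → go left. Place as left child of 61.
Insert 26: 26 < 56 → go left; 26 < 27 → go left; 26 > 21 → go right. Place as right child of 21.
Insert 23: 23 < 56 → go left; 23 < 27 → go left; 23 > 21 → go right; 23 < 26 → go left. Place as left child of 26.
Insert 54: 54 < 56 → go left; 54 > 27 → go right; 54 > 46 → go right; 54 > 48 → go right; 54 > 49 → go right. Place as right child of 49.
Insert 20: 20 < 56 → go left; 20 < 27 → go left; 20 < 21 → go left. Place as left child of 21.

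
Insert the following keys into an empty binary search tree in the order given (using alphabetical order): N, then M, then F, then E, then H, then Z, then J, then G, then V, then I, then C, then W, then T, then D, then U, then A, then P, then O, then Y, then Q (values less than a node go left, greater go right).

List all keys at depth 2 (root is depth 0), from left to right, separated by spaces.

N: root
M: left child of N (depth 1)
F: left child of M (depth 2)
E: left child of F (depth 3)
H: right child of F (depth 3)
Z: right child of N (depth 1)
J: right child of H (depth 4)
G: left child of H (depth 4)
V: left child of Z (depth 2)
I: left child of J (depth 5)
C: left child of E (depth 4)
W: right child of V (depth 3)
T: left child of V (depth 3)
D: right child of C (depth 5)
U: right child of T (depth 4)
A: left child of C (depth 5)
P: left child of T (depth 4)
O: left child of P (depth 5)
Y: right child of W (depth 4)
Q: right child of P (depth 5)

F V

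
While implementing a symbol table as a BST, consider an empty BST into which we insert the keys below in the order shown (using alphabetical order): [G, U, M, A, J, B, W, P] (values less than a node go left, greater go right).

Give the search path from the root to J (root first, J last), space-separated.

Insert G: tree is empty, so G becomes the root.
Insert U: U > G → go right. Place as right child of G.
Insert M: M > G → go right; M < U → go left. Place as left child of U.
Insert A: A < G → go left. Place as left child of G.
Insert J: J > G → go right; J < U → go left; J < M → go left. Place as left child of M.
Insert B: B < G → go left; B > A → go right. Place as right child of A.
Insert W: W > G → go right; W > U → go right. Place as right child of U.
Insert P: P > G → go right; P < U → go left; P > M → go right. Place as right child of M.

G U M J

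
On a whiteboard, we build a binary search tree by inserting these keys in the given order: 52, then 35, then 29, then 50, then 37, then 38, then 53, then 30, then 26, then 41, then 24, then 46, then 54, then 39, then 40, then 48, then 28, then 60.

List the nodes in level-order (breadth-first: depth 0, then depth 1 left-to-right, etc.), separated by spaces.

52 35 53 29 50 54 26 30 37 60 24 28 38 41 39 46 40 48

Resulting structure (node: left, right):
  52: L=35, R=53
  35: L=29, R=50
  29: L=26, R=30
  50: L=37, R=–
  37: L=–, R=38
  38: L=–, R=41
  53: L=–, R=54
  30: L=–, R=–
  26: L=24, R=28
  41: L=39, R=46
  24: L=–, R=–
  46: L=–, R=48
  54: L=–, R=60
  39: L=–, R=40
  40: L=–, R=–
  48: L=–, R=–
  28: L=–, R=–
  60: L=–, R=–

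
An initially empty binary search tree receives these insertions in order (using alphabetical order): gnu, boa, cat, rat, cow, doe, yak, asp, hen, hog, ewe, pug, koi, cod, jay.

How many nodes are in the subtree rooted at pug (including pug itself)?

3

Insert gnu: tree is empty, so gnu becomes the root.
Insert boa: boa < gnu → go left. Place as left child of gnu.
Insert cat: cat < gnu → go left; cat > boa → go right. Place as right child of boa.
Insert rat: rat > gnu → go right. Place as right child of gnu.
Insert cow: cow < gnu → go left; cow > boa → go right; cow > cat → go right. Place as right child of cat.
Insert doe: doe < gnu → go left; doe > boa → go right; doe > cat → go right; doe > cow → go right. Place as right child of cow.
Insert yak: yak > gnu → go right; yak > rat → go right. Place as right child of rat.
Insert asp: asp < gnu → go left; asp < boa → go left. Place as left child of boa.
Insert hen: hen > gnu → go right; hen < rat → go left. Place as left child of rat.
Insert hog: hog > gnu → go right; hog < rat → go left; hog > hen → go right. Place as right child of hen.
Insert ewe: ewe < gnu → go left; ewe > boa → go right; ewe > cat → go right; ewe > cow → go right; ewe > doe → go right. Place as right child of doe.
Insert pug: pug > gnu → go right; pug < rat → go left; pug > hen → go right; pug > hog → go right. Place as right child of hog.
Insert koi: koi > gnu → go right; koi < rat → go left; koi > hen → go right; koi > hog → go right; koi < pug → go left. Place as left child of pug.
Insert cod: cod < gnu → go left; cod > boa → go right; cod > cat → go right; cod < cow → go left. Place as left child of cow.
Insert jay: jay > gnu → go right; jay < rat → go left; jay > hen → go right; jay > hog → go right; jay < pug → go left; jay < koi → go left. Place as left child of koi.

Subtree rooted at pug contains: pug, koi, jay — 3 nodes.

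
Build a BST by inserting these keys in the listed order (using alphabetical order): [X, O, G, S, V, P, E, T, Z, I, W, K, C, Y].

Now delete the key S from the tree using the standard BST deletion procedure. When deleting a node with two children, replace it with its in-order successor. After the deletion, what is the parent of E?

Insert X: tree is empty, so X becomes the root.
Insert O: O < X → go left. Place as left child of X.
Insert G: G < X → go left; G < O → go left. Place as left child of O.
Insert S: S < X → go left; S > O → go right. Place as right child of O.
Insert V: V < X → go left; V > O → go right; V > S → go right. Place as right child of S.
Insert P: P < X → go left; P > O → go right; P < S → go left. Place as left child of S.
Insert E: E < X → go left; E < O → go left; E < G → go left. Place as left child of G.
Insert T: T < X → go left; T > O → go right; T > S → go right; T < V → go left. Place as left child of V.
Insert Z: Z > X → go right. Place as right child of X.
Insert I: I < X → go left; I < O → go left; I > G → go right. Place as right child of G.
Insert W: W < X → go left; W > O → go right; W > S → go right; W > V → go right. Place as right child of V.
Insert K: K < X → go left; K < O → go left; K > G → go right; K > I → go right. Place as right child of I.
Insert C: C < X → go left; C < O → go left; C < G → go left; C < E → go left. Place as left child of E.
Insert Y: Y > X → go right; Y < Z → go left. Place as left child of Z.

Delete S (two children — replace with in-order successor).
After deletion, E's parent is G.

G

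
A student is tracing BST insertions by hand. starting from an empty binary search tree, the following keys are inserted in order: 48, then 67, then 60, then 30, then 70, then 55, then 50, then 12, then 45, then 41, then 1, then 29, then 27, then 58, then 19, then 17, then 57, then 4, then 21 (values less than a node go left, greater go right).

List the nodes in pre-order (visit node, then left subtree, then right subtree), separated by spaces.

48 30 12 1 4 29 27 19 17 21 45 41 67 60 55 50 58 57 70

Insert 48: tree is empty, so 48 becomes the root.
Insert 67: 67 > 48 → go right. Place as right child of 48.
Insert 60: 60 > 48 → go right; 60 < 67 → go left. Place as left child of 67.
Insert 30: 30 < 48 → go left. Place as left child of 48.
Insert 70: 70 > 48 → go right; 70 > 67 → go right. Place as right child of 67.
Insert 55: 55 > 48 → go right; 55 < 67 → go left; 55 < 60 → go left. Place as left child of 60.
Insert 50: 50 > 48 → go right; 50 < 67 → go left; 50 < 60 → go left; 50 < 55 → go left. Place as left child of 55.
Insert 12: 12 < 48 → go left; 12 < 30 → go left. Place as left child of 30.
Insert 45: 45 < 48 → go left; 45 > 30 → go right. Place as right child of 30.
Insert 41: 41 < 48 → go left; 41 > 30 → go right; 41 < 45 → go left. Place as left child of 45.
Insert 1: 1 < 48 → go left; 1 < 30 → go left; 1 < 12 → go left. Place as left child of 12.
Insert 29: 29 < 48 → go left; 29 < 30 → go left; 29 > 12 → go right. Place as right child of 12.
Insert 27: 27 < 48 → go left; 27 < 30 → go left; 27 > 12 → go right; 27 < 29 → go left. Place as left child of 29.
Insert 58: 58 > 48 → go right; 58 < 67 → go left; 58 < 60 → go left; 58 > 55 → go right. Place as right child of 55.
Insert 19: 19 < 48 → go left; 19 < 30 → go left; 19 > 12 → go right; 19 < 29 → go left; 19 < 27 → go left. Place as left child of 27.
Insert 17: 17 < 48 → go left; 17 < 30 → go left; 17 > 12 → go right; 17 < 29 → go left; 17 < 27 → go left; 17 < 19 → go left. Place as left child of 19.
Insert 57: 57 > 48 → go right; 57 < 67 → go left; 57 < 60 → go left; 57 > 55 → go right; 57 < 58 → go left. Place as left child of 58.
Insert 4: 4 < 48 → go left; 4 < 30 → go left; 4 < 12 → go left; 4 > 1 → go right. Place as right child of 1.
Insert 21: 21 < 48 → go left; 21 < 30 → go left; 21 > 12 → go right; 21 < 29 → go left; 21 < 27 → go left; 21 > 19 → go right. Place as right child of 19.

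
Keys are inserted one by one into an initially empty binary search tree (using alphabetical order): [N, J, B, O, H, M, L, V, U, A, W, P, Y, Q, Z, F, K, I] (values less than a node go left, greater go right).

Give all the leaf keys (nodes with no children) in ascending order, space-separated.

A F I K Q Z

Resulting structure (node: left, right):
  N: L=J, R=O
  J: L=B, R=M
  B: L=A, R=H
  O: L=–, R=V
  H: L=F, R=I
  M: L=L, R=–
  L: L=K, R=–
  V: L=U, R=W
  U: L=P, R=–
  A: L=–, R=–
  W: L=–, R=Y
  P: L=–, R=Q
  Y: L=–, R=Z
  Q: L=–, R=–
  Z: L=–, R=–
  F: L=–, R=–
  K: L=–, R=–
  I: L=–, R=–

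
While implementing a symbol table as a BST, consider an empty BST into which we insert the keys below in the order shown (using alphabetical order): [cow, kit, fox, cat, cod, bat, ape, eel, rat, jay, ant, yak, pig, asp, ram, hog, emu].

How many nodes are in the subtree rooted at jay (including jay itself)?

2

cow: root
kit: right child of cow (depth 1)
fox: left child of kit (depth 2)
cat: left child of cow (depth 1)
cod: right child of cat (depth 2)
bat: left child of cat (depth 2)
ape: left child of bat (depth 3)
eel: left child of fox (depth 3)
rat: right child of kit (depth 2)
jay: right child of fox (depth 3)
ant: left child of ape (depth 4)
yak: right child of rat (depth 3)
pig: left child of rat (depth 3)
asp: right child of ape (depth 4)
ram: right child of pig (depth 4)
hog: left child of jay (depth 4)
emu: right child of eel (depth 4)

Subtree rooted at jay contains: jay, hog — 2 nodes.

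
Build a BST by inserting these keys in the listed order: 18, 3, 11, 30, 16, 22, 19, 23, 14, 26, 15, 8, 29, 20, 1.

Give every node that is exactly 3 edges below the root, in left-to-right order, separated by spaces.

Resulting structure (node: left, right):
  18: L=3, R=30
  3: L=1, R=11
  11: L=8, R=16
  30: L=22, R=–
  16: L=14, R=–
  22: L=19, R=23
  19: L=–, R=20
  23: L=–, R=26
  14: L=–, R=15
  26: L=–, R=29
  15: L=–, R=–
  8: L=–, R=–
  29: L=–, R=–
  20: L=–, R=–
  1: L=–, R=–

8 16 19 23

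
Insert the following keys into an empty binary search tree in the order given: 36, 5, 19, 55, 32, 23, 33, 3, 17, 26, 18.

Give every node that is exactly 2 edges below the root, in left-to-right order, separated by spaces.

Insert 36: tree is empty, so 36 becomes the root.
Insert 5: 5 < 36 → go left. Place as left child of 36.
Insert 19: 19 < 36 → go left; 19 > 5 → go right. Place as right child of 5.
Insert 55: 55 > 36 → go right. Place as right child of 36.
Insert 32: 32 < 36 → go left; 32 > 5 → go right; 32 > 19 → go right. Place as right child of 19.
Insert 23: 23 < 36 → go left; 23 > 5 → go right; 23 > 19 → go right; 23 < 32 → go left. Place as left child of 32.
Insert 33: 33 < 36 → go left; 33 > 5 → go right; 33 > 19 → go right; 33 > 32 → go right. Place as right child of 32.
Insert 3: 3 < 36 → go left; 3 < 5 → go left. Place as left child of 5.
Insert 17: 17 < 36 → go left; 17 > 5 → go right; 17 < 19 → go left. Place as left child of 19.
Insert 26: 26 < 36 → go left; 26 > 5 → go right; 26 > 19 → go right; 26 < 32 → go left; 26 > 23 → go right. Place as right child of 23.
Insert 18: 18 < 36 → go left; 18 > 5 → go right; 18 < 19 → go left; 18 > 17 → go right. Place as right child of 17.

3 19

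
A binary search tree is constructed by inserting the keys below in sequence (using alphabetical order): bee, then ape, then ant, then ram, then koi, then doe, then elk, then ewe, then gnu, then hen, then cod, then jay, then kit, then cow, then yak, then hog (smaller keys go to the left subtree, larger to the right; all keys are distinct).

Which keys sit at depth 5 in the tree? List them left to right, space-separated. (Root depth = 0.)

cow ewe

bee: root
ape: left child of bee (depth 1)
ant: left child of ape (depth 2)
ram: right child of bee (depth 1)
koi: left child of ram (depth 2)
doe: left child of koi (depth 3)
elk: right child of doe (depth 4)
ewe: right child of elk (depth 5)
gnu: right child of ewe (depth 6)
hen: right child of gnu (depth 7)
cod: left child of doe (depth 4)
jay: right child of hen (depth 8)
kit: right child of jay (depth 9)
cow: right child of cod (depth 5)
yak: right child of ram (depth 2)
hog: left child of jay (depth 9)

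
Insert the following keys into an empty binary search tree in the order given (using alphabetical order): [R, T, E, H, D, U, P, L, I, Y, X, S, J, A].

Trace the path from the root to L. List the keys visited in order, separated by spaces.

R E H P L

R: root
T: right child of R (depth 1)
E: left child of R (depth 1)
H: right child of E (depth 2)
D: left child of E (depth 2)
U: right child of T (depth 2)
P: right child of H (depth 3)
L: left child of P (depth 4)
I: left child of L (depth 5)
Y: right child of U (depth 3)
X: left child of Y (depth 4)
S: left child of T (depth 2)
J: right child of I (depth 6)
A: left child of D (depth 3)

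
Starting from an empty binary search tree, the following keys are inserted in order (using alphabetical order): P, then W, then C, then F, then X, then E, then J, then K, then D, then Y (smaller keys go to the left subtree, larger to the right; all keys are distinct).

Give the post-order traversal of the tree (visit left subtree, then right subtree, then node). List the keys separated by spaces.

P: root
W: right child of P (depth 1)
C: left child of P (depth 1)
F: right child of C (depth 2)
X: right child of W (depth 2)
E: left child of F (depth 3)
J: right child of F (depth 3)
K: right child of J (depth 4)
D: left child of E (depth 4)
Y: right child of X (depth 3)

D E K J F C Y X W P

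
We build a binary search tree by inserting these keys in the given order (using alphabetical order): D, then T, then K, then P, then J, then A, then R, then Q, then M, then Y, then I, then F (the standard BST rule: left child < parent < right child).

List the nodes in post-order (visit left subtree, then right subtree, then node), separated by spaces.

D: root
T: right child of D (depth 1)
K: left child of T (depth 2)
P: right child of K (depth 3)
J: left child of K (depth 3)
A: left child of D (depth 1)
R: right child of P (depth 4)
Q: left child of R (depth 5)
M: left child of P (depth 4)
Y: right child of T (depth 2)
I: left child of J (depth 4)
F: left child of I (depth 5)

A F I J M Q R P K Y T D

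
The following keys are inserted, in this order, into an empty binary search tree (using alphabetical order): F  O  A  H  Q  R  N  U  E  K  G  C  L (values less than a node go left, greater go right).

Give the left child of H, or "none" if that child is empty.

G

Resulting structure (node: left, right):
  F: L=A, R=O
  O: L=H, R=Q
  A: L=–, R=E
  H: L=G, R=N
  Q: L=–, R=R
  R: L=–, R=U
  N: L=K, R=–
  U: L=–, R=–
  E: L=C, R=–
  K: L=–, R=L
  G: L=–, R=–
  C: L=–, R=–
  L: L=–, R=–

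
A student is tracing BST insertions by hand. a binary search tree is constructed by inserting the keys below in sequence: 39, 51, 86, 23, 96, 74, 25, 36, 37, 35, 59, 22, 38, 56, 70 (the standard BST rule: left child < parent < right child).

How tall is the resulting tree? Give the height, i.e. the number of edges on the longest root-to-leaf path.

Resulting structure (node: left, right):
  39: L=23, R=51
  51: L=–, R=86
  86: L=74, R=96
  23: L=22, R=25
  96: L=–, R=–
  74: L=59, R=–
  25: L=–, R=36
  36: L=35, R=37
  37: L=–, R=38
  35: L=–, R=–
  59: L=56, R=70
  22: L=–, R=–
  38: L=–, R=–
  56: L=–, R=–
  70: L=–, R=–

The deepest node is 38 at depth 5.

5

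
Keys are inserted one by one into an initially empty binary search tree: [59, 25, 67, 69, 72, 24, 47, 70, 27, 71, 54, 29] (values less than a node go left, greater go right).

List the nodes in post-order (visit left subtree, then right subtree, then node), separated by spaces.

24 29 27 54 47 25 71 70 72 69 67 59

59: root
25: left child of 59 (depth 1)
67: right child of 59 (depth 1)
69: right child of 67 (depth 2)
72: right child of 69 (depth 3)
24: left child of 25 (depth 2)
47: right child of 25 (depth 2)
70: left child of 72 (depth 4)
27: left child of 47 (depth 3)
71: right child of 70 (depth 5)
54: right child of 47 (depth 3)
29: right child of 27 (depth 4)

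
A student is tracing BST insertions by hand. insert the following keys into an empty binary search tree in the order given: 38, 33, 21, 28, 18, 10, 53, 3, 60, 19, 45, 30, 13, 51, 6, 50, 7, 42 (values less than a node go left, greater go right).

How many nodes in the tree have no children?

Insert 38: tree is empty, so 38 becomes the root.
Insert 33: 33 < 38 → go left. Place as left child of 38.
Insert 21: 21 < 38 → go left; 21 < 33 → go left. Place as left child of 33.
Insert 28: 28 < 38 → go left; 28 < 33 → go left; 28 > 21 → go right. Place as right child of 21.
Insert 18: 18 < 38 → go left; 18 < 33 → go left; 18 < 21 → go left. Place as left child of 21.
Insert 10: 10 < 38 → go left; 10 < 33 → go left; 10 < 21 → go left; 10 < 18 → go left. Place as left child of 18.
Insert 53: 53 > 38 → go right. Place as right child of 38.
Insert 3: 3 < 38 → go left; 3 < 33 → go left; 3 < 21 → go left; 3 < 18 → go left; 3 < 10 → go left. Place as left child of 10.
Insert 60: 60 > 38 → go right; 60 > 53 → go right. Place as right child of 53.
Insert 19: 19 < 38 → go left; 19 < 33 → go left; 19 < 21 → go left; 19 > 18 → go right. Place as right child of 18.
Insert 45: 45 > 38 → go right; 45 < 53 → go left. Place as left child of 53.
Insert 30: 30 < 38 → go left; 30 < 33 → go left; 30 > 21 → go right; 30 > 28 → go right. Place as right child of 28.
Insert 13: 13 < 38 → go left; 13 < 33 → go left; 13 < 21 → go left; 13 < 18 → go left; 13 > 10 → go right. Place as right child of 10.
Insert 51: 51 > 38 → go right; 51 < 53 → go left; 51 > 45 → go right. Place as right child of 45.
Insert 6: 6 < 38 → go left; 6 < 33 → go left; 6 < 21 → go left; 6 < 18 → go left; 6 < 10 → go left; 6 > 3 → go right. Place as right child of 3.
Insert 50: 50 > 38 → go right; 50 < 53 → go left; 50 > 45 → go right; 50 < 51 → go left. Place as left child of 51.
Insert 7: 7 < 38 → go left; 7 < 33 → go left; 7 < 21 → go left; 7 < 18 → go left; 7 < 10 → go left; 7 > 3 → go right; 7 > 6 → go right. Place as right child of 6.
Insert 42: 42 > 38 → go right; 42 < 53 → go left; 42 < 45 → go left. Place as left child of 45.

Leaves: 7, 13, 19, 30, 42, 50, 60 — 7 in total.

7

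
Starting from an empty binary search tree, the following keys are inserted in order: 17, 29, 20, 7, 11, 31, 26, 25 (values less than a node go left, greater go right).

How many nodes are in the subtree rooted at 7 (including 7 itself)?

2

Resulting structure (node: left, right):
  17: L=7, R=29
  29: L=20, R=31
  20: L=–, R=26
  7: L=–, R=11
  11: L=–, R=–
  31: L=–, R=–
  26: L=25, R=–
  25: L=–, R=–

Subtree rooted at 7 contains: 7, 11 — 2 nodes.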